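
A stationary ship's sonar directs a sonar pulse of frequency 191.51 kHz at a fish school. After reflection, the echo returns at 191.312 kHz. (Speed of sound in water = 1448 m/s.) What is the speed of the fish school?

0.75 m/s

Double Doppler shift off a moving reflector: f₂ = f₀ · (v + u)/(v − u) (u > 0 toward emitter).
Rearranging, u = v · (f₂ − f₀)/(f₂ + f₀) = 1448 × -0.198/382.822 ≈ -0.75 m/s.
So the fish school is moving at 0.75 m/s away from the emitter.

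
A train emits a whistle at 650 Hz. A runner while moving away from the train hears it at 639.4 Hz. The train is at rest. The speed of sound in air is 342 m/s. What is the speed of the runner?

f' = f · (v − v_o)/v ⇒ v_o = v · |f'/f − 1|.
v_o = 342 × |639.4/650 − 1| = 342 × 0.01631 ≈ 5.6 m/s.

5.6 m/s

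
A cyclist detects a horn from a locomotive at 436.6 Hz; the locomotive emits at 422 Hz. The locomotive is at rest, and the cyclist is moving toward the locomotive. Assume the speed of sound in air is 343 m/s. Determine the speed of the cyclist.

f' = f · (v + v_o)/v ⇒ v_o = v · |f'/f − 1|.
v_o = 343 × |436.6/422 − 1| = 343 × 0.0346 ≈ 11.9 m/s.

11.9 m/s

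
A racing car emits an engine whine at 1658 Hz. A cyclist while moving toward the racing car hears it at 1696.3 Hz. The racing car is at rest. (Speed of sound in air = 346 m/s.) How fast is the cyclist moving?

f' = f · (v + v_o)/v ⇒ v_o = v · |f'/f − 1|.
v_o = 346 × |1696.3/1658 − 1| = 346 × 0.0231 ≈ 8.0 m/s.

8.0 m/s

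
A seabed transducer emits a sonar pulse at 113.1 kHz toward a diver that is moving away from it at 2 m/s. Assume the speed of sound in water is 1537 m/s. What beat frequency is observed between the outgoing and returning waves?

The diver first receives the wave as a moving observer: f₁ = f₀ · (v − u)/v = 113.1 × (1537 − 2)/1537 ≈ 112.953 kHz.
The reflection then acts as a moving source: f₂ = f₁ · v/(v + u) ≈ 112.806 kHz.
Beat frequency (with f₀ = 113100 Hz): |f₂ − f₀| = 2u·f₀/(v + u) = 2 × 2 × 113100/1539 ≈ 294 Hz.

294 Hz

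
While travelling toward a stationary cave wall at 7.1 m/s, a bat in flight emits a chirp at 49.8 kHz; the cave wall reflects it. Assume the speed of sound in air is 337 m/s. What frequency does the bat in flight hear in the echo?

51.9 kHz

The cave wall receives the sound from a moving source: f₁ = f₀ · v/(v − v_e) = 49.8 × 337/329.9 ≈ 50.9 kHz.
On the return leg the bat in flight is a moving observer: f₂ = f₁ · (v + v_e)/v = 50.9 × 344.1/337 ≈ 51.9 kHz.
Equivalently f₂ = f₀ · (v + v_e)/(v − v_e).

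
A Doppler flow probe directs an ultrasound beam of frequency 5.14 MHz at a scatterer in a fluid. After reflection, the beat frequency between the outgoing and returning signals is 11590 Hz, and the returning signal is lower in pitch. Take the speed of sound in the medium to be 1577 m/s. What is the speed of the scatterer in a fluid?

1.78 m/s

Double Doppler shift off a moving reflector: f₂ = f₀ · (v + u)/(v − u) (u > 0 toward emitter).
Returning signal is lower, so f₂ = f₀ − Δf = 5140000 − 11590 = 5128410 Hz.
Rearranging, u = v · (f₂ − f₀)/(f₂ + f₀) = 1577 × -11590/10268410 ≈ -1.78 m/s.
So the scatterer in a fluid is moving at 1.78 m/s away from the emitter.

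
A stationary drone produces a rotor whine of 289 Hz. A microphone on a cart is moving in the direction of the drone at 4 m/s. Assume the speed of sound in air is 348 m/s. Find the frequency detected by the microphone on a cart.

292 Hz

Only the observer moves, toward the source, so f' = f · (v + v_o)/v.
f' = 289 × (348 + 4)/348 = 289 × 352/348 ≈ 292 Hz.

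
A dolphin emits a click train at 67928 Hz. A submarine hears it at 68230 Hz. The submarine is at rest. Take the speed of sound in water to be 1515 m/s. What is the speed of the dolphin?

6.7 m/s

f' > f, so the dolphin is approaching.
f' = f · v/(v − v_s) ⇒ v_s = v · |1 − f/f'|.
v_s = 1515 × |1 − 67928/68230| = 1515 × 0.004426 ≈ 6.7 m/s.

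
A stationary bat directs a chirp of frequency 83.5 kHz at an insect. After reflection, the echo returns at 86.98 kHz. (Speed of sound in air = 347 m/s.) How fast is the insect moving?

Double Doppler shift off a moving reflector: f₂ = f₀ · (v + u)/(v − u) (u > 0 toward emitter).
Rearranging, u = v · (f₂ − f₀)/(f₂ + f₀) = 347 × 3.48/170.48 ≈ 7.1 m/s.
So the insect is moving at 7.1 m/s toward the emitter.

7.1 m/s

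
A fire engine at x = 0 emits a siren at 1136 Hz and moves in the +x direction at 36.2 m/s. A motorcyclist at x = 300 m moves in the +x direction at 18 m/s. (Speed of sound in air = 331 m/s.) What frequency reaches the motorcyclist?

The observer lies on the +x side, so the source is heading toward the observer and the observer is heading away from the source.
General Doppler shift: f' = f · (v − v_o)/(v − v_s).
f' = 1136 × (331 − 18)/(331 − 36.2) = 1136 × 313/294.8 ≈ 1206 Hz.

1206 Hz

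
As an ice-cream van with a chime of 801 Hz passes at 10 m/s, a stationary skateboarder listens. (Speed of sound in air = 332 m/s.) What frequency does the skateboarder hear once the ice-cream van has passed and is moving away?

Receding: f₂ = f · v/(v + v_s) = 801 × 332/342 ≈ 778 Hz.

778 Hz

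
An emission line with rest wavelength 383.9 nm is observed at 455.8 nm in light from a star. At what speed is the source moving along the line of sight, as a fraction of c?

0.170c

λ'/λ₀ = 1.1873 > 1 (redshift), so the source is receding.
λ'/λ₀ = √((1 + β)/(1 − β)) for a receding source ⇒ β = (r² − 1)/(r² + 1) with r = λ'/λ₀.
β = (1.4097 − 1)/(1.4097 + 1) ≈ 0.170.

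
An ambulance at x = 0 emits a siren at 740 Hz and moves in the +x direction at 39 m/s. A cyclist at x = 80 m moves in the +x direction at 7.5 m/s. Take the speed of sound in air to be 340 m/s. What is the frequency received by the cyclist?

817 Hz

The observer lies on the +x side, so the source is heading toward the observer and the observer is heading away from the source.
Both move, so f' = f · (v − v_o)/(v − v_s).
f' = 740 × (340 − 7.5)/(340 − 39) = 740 × 332.5/301 ≈ 817 Hz.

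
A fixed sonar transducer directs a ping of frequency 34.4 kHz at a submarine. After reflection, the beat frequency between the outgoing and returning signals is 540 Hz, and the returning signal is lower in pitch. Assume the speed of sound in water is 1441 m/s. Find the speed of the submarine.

Double Doppler shift off a moving reflector: f₂ = f₀ · (v + u)/(v − u) (u > 0 toward emitter).
Returning signal is lower, so f₂ = f₀ − Δf = 34400 − 540 = 33860 Hz.
Rearranging, u = v · (f₂ − f₀)/(f₂ + f₀) = 1441 × -540/68260 ≈ -11.4 m/s.
So the submarine is moving at 11.4 m/s away from the emitter.

11.4 m/s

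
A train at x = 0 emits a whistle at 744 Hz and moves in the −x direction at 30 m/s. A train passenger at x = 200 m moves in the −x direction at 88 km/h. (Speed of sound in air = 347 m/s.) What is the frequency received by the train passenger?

733 Hz

88 km/h = 24.44 m/s.
The observer lies on the +x side, so the source is heading away from the observer and the observer is heading toward the source.
General Doppler shift: f' = f · (v + v_o)/(v + v_s).
f' = 744 × (347 + 24.44)/(347 + 30) = 744 × 371.44/377 ≈ 733 Hz.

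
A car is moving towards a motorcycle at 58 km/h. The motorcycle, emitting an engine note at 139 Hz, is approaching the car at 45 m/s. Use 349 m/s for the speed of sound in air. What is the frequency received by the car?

58 km/h = 16.11 m/s.
Both move, so f' = f · (v + v_o)/(v − v_s).
f' = 139 × (349 + 16.11)/(349 − 45) = 139 × 365.11/304 ≈ 167 Hz.

167 Hz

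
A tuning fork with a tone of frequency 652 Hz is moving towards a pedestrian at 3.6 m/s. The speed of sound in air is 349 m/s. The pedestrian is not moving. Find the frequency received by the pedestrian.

659 Hz

With the source moving toward a stationary observer, f' = f · v/(v − v_s).
f' = 652 × 349/(349 − 3.6) = 652 × 349/345.4 ≈ 659 Hz.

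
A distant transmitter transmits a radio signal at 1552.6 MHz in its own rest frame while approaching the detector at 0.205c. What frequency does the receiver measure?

Relativistic Doppler for frequency: f' = f₀ · √((1 + β)/(1 − β)).
f' = 1552.6 × √(1.2050/0.7950) = 1552.6 × 1.23115 ≈ 1911.5 MHz.

1911.5 MHz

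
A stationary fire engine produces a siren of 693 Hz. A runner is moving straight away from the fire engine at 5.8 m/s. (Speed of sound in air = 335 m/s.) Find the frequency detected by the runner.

Only the observer moves, away from the source, so f' = f · (v − v_o)/v.
f' = 693 × (335 − 5.8)/335 = 693 × 329.2/335 ≈ 681 Hz.

681 Hz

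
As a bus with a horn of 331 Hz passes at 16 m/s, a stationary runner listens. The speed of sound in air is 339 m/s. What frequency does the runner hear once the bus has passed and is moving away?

Receding: f₂ = f · v/(v + v_s) = 331 × 339/355 ≈ 316 Hz.

316 Hz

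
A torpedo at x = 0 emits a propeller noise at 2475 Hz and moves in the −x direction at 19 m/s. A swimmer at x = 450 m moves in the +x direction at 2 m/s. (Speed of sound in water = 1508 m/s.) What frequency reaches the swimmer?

The observer lies on the +x side, so the source is heading away from the observer and the observer is heading away from the source.
General Doppler shift: f' = f · (v − v_o)/(v + v_s).
f' = 2475 × (1508 − 2)/(1508 + 19) = 2475 × 1506/1527 ≈ 2441 Hz.

2441 Hz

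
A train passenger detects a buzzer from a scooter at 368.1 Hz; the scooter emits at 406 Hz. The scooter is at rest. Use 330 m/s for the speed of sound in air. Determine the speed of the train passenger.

f' < f, so the train passenger is receding.
f' = f · (v − v_o)/v ⇒ v_o = v · |f'/f − 1|.
v_o = 330 × |368.1/406 − 1| = 330 × 0.09335 ≈ 31 m/s.

31 m/s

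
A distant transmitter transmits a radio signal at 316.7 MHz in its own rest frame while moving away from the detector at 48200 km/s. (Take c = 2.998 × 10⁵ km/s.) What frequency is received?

269.3 MHz

β = v/c = 48200/299800 = 0.1608.
Relativistic Doppler for frequency: f' = f₀ · √((1 − β)/(1 + β)).
f' = 316.7 × √(0.8392/1.1608) = 316.7 × 0.85029 ≈ 269.3 MHz.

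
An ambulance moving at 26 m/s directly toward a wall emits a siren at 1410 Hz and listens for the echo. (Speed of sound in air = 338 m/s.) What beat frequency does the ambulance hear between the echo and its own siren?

235 Hz

The wall receives the sound from a moving source: f₁ = f₀ · v/(v − v_e) = 1410 × 338/312 ≈ 1528 Hz.
On the return leg the ambulance is a moving observer: f₂ = f₁ · (v + v_e)/v = 1528 × 364/338 ≈ 1645 Hz.
Equivalently f₂ = f₀ · (v + v_e)/(v − v_e).
Beat against the emitted tone: |f₂ − f₀| = 2v_e·f₀/(v − v_e) = 2 × 26 × 1410/312 ≈ 235 Hz.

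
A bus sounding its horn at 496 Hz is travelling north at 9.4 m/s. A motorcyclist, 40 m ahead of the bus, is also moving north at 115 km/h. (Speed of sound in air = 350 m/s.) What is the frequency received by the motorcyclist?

115 km/h = 31.94 m/s.
The motorcyclist is ahead, so the bus is moving toward it while the motorcyclist is moving away from the bus.
Both move, so f' = f · (v − v_o)/(v − v_s).
f' = 496 × (350 − 31.94)/(350 − 9.4) = 496 × 318.06/340.6 ≈ 463 Hz.

463 Hz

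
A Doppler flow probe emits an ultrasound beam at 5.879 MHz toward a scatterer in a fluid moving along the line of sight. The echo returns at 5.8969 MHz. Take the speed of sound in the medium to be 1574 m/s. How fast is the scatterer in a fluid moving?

Double Doppler shift off a moving reflector: f₂ = f₀ · (v + u)/(v − u) (u > 0 toward emitter).
Rearranging, u = v · (f₂ − f₀)/(f₂ + f₀) = 1574 × 0.0179/11.7759 ≈ 2.39 m/s.
So the scatterer in a fluid is moving at 2.39 m/s toward the emitter.

2.39 m/s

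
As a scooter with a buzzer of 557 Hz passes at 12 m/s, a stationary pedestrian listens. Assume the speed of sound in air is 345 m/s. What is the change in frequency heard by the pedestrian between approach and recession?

Approaching: f₁ = f · v/(v − v_s) = 557 × 345/333 ≈ 577.1 Hz.
Receding: f₂ = f · v/(v + v_s) = 557 × 345/357 ≈ 538.3 Hz.
Drop: f₁ − f₂ = 2f·v·v_s/(v² − v_s²) = 2 × 557 × 345 × 12/(345² − 12²) ≈ 38.8 Hz.

38.8 Hz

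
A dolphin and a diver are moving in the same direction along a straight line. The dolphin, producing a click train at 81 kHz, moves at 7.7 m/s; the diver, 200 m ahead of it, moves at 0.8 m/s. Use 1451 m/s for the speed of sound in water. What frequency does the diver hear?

The diver is ahead, so the dolphin is moving toward it while the diver is moving away from the dolphin.
General Doppler shift: f' = f · (v − v_o)/(v − v_s).
f' = 81 × (1451 − 0.8)/(1451 − 7.7) = 81 × 1450.2/1443.3 ≈ 81.4 kHz.

81.4 kHz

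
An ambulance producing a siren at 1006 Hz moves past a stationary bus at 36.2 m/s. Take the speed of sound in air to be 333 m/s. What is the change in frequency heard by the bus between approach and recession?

221 Hz

Approaching: f₁ = f · v/(v − v_s) = 1006 × 333/296.8 ≈ 1129 Hz.
Receding: f₂ = f · v/(v + v_s) = 1006 × 333/369.2 ≈ 907 Hz.
Drop: f₁ − f₂ = 2f·v·v_s/(v² − v_s²) = 2 × 1006 × 333 × 36.2/(333² − 36.2²) ≈ 221 Hz.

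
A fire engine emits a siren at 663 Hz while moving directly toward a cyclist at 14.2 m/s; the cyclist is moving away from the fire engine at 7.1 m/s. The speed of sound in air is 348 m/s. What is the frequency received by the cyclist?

677 Hz

With source approaching and observer receding, f' = f · (v − v_o)/(v − v_s).
f' = 663 × (348 − 7.1)/(348 − 14.2) = 663 × 340.9/333.8 ≈ 677 Hz.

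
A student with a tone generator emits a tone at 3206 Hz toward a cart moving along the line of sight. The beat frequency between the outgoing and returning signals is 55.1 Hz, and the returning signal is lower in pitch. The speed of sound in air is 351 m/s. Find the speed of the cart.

3.0 m/s

Double Doppler shift off a moving reflector: f₂ = f₀ · (v + u)/(v − u) (u > 0 toward emitter).
Returning signal is lower, so f₂ = f₀ − Δf = 3206 − 55.1 = 3150.9 Hz.
Rearranging, u = v · (f₂ − f₀)/(f₂ + f₀) = 351 × -55.1/6356.9 ≈ -3.0 m/s.
So the cart is moving at 3.0 m/s away from the emitter.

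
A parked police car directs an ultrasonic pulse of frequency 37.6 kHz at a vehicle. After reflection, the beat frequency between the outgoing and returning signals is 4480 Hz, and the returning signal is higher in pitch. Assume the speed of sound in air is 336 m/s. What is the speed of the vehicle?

Double Doppler shift off a moving reflector: f₂ = f₀ · (v + u)/(v − u) (u > 0 toward emitter).
Returning signal is higher, so f₂ = f₀ + Δf = 37600 + 4480 = 42080 Hz.
Rearranging, u = v · (f₂ − f₀)/(f₂ + f₀) = 336 × 4480/79680 ≈ 18.9 m/s.
So the vehicle is moving at 18.9 m/s toward the emitter.

18.9 m/s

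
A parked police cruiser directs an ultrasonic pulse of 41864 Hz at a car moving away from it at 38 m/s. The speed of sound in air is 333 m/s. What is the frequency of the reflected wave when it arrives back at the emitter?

33288 Hz

At the car (a moving observer), f₁ = f₀ · (v − u)/v = 41864 × 295/333 ≈ 37087 Hz.
On reflection it acts as a source moving away from the stationary detector: f₂ = f₁ · v/(v + u) = 37087 × 333/371 ≈ 33288 Hz.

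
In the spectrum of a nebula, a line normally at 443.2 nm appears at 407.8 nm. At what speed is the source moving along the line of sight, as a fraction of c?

λ'/λ₀ = 0.9201 < 1 (blueshift), so the source is approaching.
λ'/λ₀ = √((1 − β)/(1 + β)) for an approaching source ⇒ β = (1 − r²)/(1 + r²) with r = λ'/λ₀.
β = (1 − 0.8466)/(1 + 0.8466) ≈ 0.083.

0.083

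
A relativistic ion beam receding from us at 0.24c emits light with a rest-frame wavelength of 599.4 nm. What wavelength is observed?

765.6 nm

Relativistic Doppler for wavelength: λ' = λ₀ · √((1 + β)/(1 − β)).
λ' = 599.4 × √(1.2400/0.7600) = 599.4 × 1.27733 ≈ 765.6 nm.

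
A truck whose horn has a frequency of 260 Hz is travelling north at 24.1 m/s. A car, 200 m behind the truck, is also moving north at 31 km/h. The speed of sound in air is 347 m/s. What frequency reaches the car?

31 km/h = 8.611 m/s.
The car is behind, so the truck is moving away from it while the car is moving toward the truck.
Both move, so f' = f · (v + v_o)/(v + v_s).
f' = 260 × (347 + 8.611)/(347 + 24.1) = 260 × 355.61/371.1 ≈ 249 Hz.

249 Hz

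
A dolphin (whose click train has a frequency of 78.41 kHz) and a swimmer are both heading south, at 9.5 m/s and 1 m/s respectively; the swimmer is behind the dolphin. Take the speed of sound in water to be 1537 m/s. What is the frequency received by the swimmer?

The swimmer is behind, so the dolphin is moving away from it while the swimmer is moving toward the dolphin.
With source receding and observer approaching, f' = f · (v + v_o)/(v + v_s).
f' = 78.41 × (1537 + 1)/(1537 + 9.5) = 78.41 × 1538/1546.5 ≈ 78.0 kHz.

78.0 kHz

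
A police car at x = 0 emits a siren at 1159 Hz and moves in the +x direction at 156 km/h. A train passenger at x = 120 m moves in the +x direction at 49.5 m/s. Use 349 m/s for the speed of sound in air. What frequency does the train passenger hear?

156 km/h = 43.33 m/s.
The observer lies on the +x side, so the source is heading toward the observer and the observer is heading away from the source.
Both move, so f' = f · (v − v_o)/(v − v_s).
f' = 1159 × (349 − 49.5)/(349 − 43.33) = 1159 × 299.5/305.67 ≈ 1136 Hz.

1136 Hz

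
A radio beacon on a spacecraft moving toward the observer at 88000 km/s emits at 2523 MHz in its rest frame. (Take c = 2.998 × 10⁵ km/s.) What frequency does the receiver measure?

β = v/c = 88000/299800 = 0.2935.
Relativistic Doppler for frequency: f' = f₀ · √((1 + β)/(1 − β)).
f' = 2523 × √(1.2935/0.7065) = 2523 × 1.35313 ≈ 3414.0 MHz.

3414.0 MHz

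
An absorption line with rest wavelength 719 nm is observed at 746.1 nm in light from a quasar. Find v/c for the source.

0.037c

λ'/λ₀ = 1.0377 > 1 (redshift), so the source is receding.
λ'/λ₀ = √((1 + β)/(1 − β)) for a receding source ⇒ β = (r² − 1)/(r² + 1) with r = λ'/λ₀.
β = (1.0768 − 1)/(1.0768 + 1) ≈ 0.037.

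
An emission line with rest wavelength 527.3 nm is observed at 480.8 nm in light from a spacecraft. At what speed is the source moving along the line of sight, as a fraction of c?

0.092c

λ'/λ₀ = 0.9118 < 1 (blueshift), so the source is approaching.
λ'/λ₀ = √((1 − β)/(1 + β)) for an approaching source ⇒ β = (1 − r²)/(1 + r²) with r = λ'/λ₀.
β = (1 − 0.8314)/(1 + 0.8314) ≈ 0.092.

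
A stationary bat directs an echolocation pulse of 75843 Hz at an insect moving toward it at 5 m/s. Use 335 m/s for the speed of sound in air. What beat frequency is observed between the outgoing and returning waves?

2298 Hz

The insect first receives the wave as a moving observer: f₁ = f₀ · (v + u)/v = 75843 × (335 + 5)/335 ≈ 76975 Hz.
On reflection it acts as a source moving toward the stationary detector: f₂ = f₁ · v/(v − u) = 76975 × 335/330 ≈ 78141 Hz.
Equivalently f₂ = f₀ · (v + u)/(v − u).
Beat frequency: |f₂ − f₀| = 2u·f₀/(v − u) = 2 × 5 × 75843/330 ≈ 2298 Hz.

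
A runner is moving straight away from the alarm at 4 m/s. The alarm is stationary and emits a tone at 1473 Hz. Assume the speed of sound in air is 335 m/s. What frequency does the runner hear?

1455 Hz

Only the observer moves, away from the source, so f' = f · (v − v_o)/v.
f' = 1473 × (335 − 4)/335 = 1473 × 331/335 ≈ 1455 Hz.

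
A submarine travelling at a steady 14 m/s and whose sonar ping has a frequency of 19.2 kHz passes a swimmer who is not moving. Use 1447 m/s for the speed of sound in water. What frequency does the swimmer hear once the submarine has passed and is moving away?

Receding: f₂ = f · v/(v + v_s) = 19.2 × 1447/1461 ≈ 19.02 kHz.

19.02 kHz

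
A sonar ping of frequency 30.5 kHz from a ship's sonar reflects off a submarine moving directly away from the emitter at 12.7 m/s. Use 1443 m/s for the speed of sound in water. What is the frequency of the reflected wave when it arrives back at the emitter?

The submarine first receives the wave as a moving observer: f₁ = f₀ · (v − u)/v = 30.5 × (1443 − 12.7)/1443 ≈ 30.2 kHz.
On reflection it acts as a source moving away from the stationary detector: f₂ = f₁ · v/(v + u) = 30.2 × 1443/1455.7 ≈ 30.0 kHz.
Equivalently f₂ = f₀ · (v − u)/(v + u).

30.0 kHz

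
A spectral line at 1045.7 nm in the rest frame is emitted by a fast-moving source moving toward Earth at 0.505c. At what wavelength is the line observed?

599.7 nm

Relativistic Doppler for wavelength: λ' = λ₀ · √((1 − β)/(1 + β)).
λ' = 1045.7 × √(0.4950/1.5050) = 1045.7 × 0.57350 ≈ 599.7 nm.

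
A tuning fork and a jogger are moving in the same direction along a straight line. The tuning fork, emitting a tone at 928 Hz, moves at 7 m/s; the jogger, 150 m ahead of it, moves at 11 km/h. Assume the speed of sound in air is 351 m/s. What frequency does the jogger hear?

939 Hz

11 km/h = 3.056 m/s.
The jogger is ahead, so the tuning fork is moving toward it while the jogger is moving away from the tuning fork.
With source approaching and observer receding, f' = f · (v − v_o)/(v − v_s).
f' = 928 × (351 − 3.056)/(351 − 7) = 928 × 347.94/344 ≈ 939 Hz.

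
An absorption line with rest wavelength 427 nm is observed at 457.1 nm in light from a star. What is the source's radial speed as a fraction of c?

λ'/λ₀ = 1.0705 > 1 (redshift), so the source is receding.
λ'/λ₀ = √((1 + β)/(1 − β)) for a receding source ⇒ β = (r² − 1)/(r² + 1) with r = λ'/λ₀.
β = (1.1460 − 1)/(1.1460 + 1) ≈ 0.068.

0.068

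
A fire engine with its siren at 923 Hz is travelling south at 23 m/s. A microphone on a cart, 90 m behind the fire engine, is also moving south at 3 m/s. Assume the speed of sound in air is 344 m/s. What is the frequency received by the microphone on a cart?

The microphone on a cart is behind, so the fire engine is moving away from it while the microphone on a cart is moving toward the fire engine.
General Doppler shift: f' = f · (v + v_o)/(v + v_s).
f' = 923 × (344 + 3)/(344 + 23) = 923 × 347/367 ≈ 873 Hz.

873 Hz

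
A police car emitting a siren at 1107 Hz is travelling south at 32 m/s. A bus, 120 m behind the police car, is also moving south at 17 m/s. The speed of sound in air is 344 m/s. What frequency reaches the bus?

1063 Hz

The bus is behind, so the police car is moving away from it while the bus is moving toward the police car.
Both move, so f' = f · (v + v_o)/(v + v_s).
f' = 1107 × (344 + 17)/(344 + 32) = 1107 × 361/376 ≈ 1063 Hz.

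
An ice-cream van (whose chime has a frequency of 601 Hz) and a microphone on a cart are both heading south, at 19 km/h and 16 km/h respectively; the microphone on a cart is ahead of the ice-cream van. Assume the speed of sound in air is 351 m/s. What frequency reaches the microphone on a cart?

19 km/h = 5.278 m/s; 16 km/h = 4.444 m/s.
The microphone on a cart is ahead, so the ice-cream van is moving toward it while the microphone on a cart is moving away from the ice-cream van.
General Doppler shift: f' = f · (v − v_o)/(v − v_s).
f' = 601 × (351 − 4.444)/(351 − 5.278) = 601 × 346.56/345.72 ≈ 602 Hz.

602 Hz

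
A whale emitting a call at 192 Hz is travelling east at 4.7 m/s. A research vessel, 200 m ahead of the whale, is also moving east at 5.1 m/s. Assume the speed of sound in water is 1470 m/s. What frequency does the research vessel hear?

192 Hz

The research vessel is ahead, so the whale is moving toward it while the research vessel is moving away from the whale.
Both move, so f' = f · (v − v_o)/(v − v_s).
f' = 192 × (1470 − 5.1)/(1470 − 4.7) = 192 × 1464.9/1465.3 ≈ 192 Hz.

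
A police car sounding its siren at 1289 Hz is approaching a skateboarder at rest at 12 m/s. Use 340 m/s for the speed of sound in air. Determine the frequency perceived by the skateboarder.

With the source moving toward a stationary observer, f' = f · v/(v − v_s).
f' = 1289 × 340/(340 − 12) = 1289 × 340/328 ≈ 1336 Hz.

1336 Hz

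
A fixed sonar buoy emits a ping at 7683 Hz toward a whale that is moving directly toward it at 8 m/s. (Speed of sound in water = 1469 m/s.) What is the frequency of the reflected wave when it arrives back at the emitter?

The whale first receives the wave as a moving observer: f₁ = f₀ · (v + u)/v = 7683 × (1469 + 8)/1469 ≈ 7725 Hz.
On reflection it acts as a source moving toward the stationary detector: f₂ = f₁ · v/(v − u) = 7725 × 1469/1461 ≈ 7767 Hz.
Equivalently f₂ = f₀ · (v + u)/(v − u).

7767 Hz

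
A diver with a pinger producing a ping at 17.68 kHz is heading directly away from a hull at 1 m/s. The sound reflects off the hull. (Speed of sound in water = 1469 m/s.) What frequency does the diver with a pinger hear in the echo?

17.66 kHz

The hull receives the sound from a moving source: f₁ = f₀ · v/(v + v_e) = 17.68 × 1469/1470 ≈ 17.67 kHz.
On the return leg the diver with a pinger is a moving observer: f₂ = f₁ · (v − v_e)/v = 17.67 × 1468/1469 ≈ 17.66 kHz.
Equivalently f₂ = f₀ · (v − v_e)/(v + v_e).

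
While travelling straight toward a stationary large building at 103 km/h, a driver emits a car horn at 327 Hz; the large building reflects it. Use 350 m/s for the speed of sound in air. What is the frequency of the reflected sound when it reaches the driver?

103 km/h = 28.61 m/s.
The large building receives the sound from a moving source: f₁ = f₀ · v/(v − v_e) = 327 × 350/321.39 ≈ 356 Hz.
On the return leg the driver is a moving observer: f₂ = f₁ · (v + v_e)/v = 356 × 378.61/350 ≈ 385 Hz.

385 Hz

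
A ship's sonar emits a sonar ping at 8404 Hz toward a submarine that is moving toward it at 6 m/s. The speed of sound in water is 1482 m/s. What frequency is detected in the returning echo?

At the submarine (a moving observer), f₁ = f₀ · (v + u)/v = 8404 × 1488/1482 ≈ 8438 Hz.
The reflection then acts as a moving source: f₂ = f₁ · v/(v − u) ≈ 8472 Hz.
Equivalently f₂ = f₀ · (v + u)/(v − u).

8472 Hz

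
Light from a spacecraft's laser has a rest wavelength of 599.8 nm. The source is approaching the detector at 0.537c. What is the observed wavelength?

Relativistic Doppler for wavelength: λ' = λ₀ · √((1 − β)/(1 + β)).
λ' = 599.8 × √(0.4630/1.5370) = 599.8 × 0.54885 ≈ 329.2 nm.

329.2 nm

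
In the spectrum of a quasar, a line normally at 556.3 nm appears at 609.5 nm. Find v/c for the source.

0.091c

λ'/λ₀ = 1.0956 > 1 (redshift), so the source is receding.
λ'/λ₀ = √((1 + β)/(1 − β)) for a receding source ⇒ β = (r² − 1)/(r² + 1) with r = λ'/λ₀.
β = (1.2004 − 1)/(1.2004 + 1) ≈ 0.091.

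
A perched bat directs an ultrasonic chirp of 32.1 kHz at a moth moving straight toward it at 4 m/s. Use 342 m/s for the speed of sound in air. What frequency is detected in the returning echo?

At the moth (a moving observer), f₁ = f₀ · (v + u)/v = 32.1 × 346/342 ≈ 32.5 kHz.
The reflection then acts as a moving source: f₂ = f₁ · v/(v − u) ≈ 32.9 kHz.
Equivalently f₂ = f₀ · (v + u)/(v − u).

32.9 kHz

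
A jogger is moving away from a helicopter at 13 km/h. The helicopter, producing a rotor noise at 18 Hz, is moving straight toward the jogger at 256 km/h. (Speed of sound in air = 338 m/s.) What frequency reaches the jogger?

256 km/h = 71.11 m/s; 13 km/h = 3.611 m/s.
Both move, so f' = f · (v − v_o)/(v − v_s).
f' = 18 × (338 − 3.611)/(338 − 71.11) = 18 × 334.39/266.89 ≈ 22.6 Hz.

22.6 Hz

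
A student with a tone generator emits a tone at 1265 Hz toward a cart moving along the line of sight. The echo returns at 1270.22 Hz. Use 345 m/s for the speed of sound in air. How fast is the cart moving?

Double Doppler shift off a moving reflector: f₂ = f₀ · (v + u)/(v − u) (u > 0 toward emitter).
Rearranging, u = v · (f₂ − f₀)/(f₂ + f₀) = 345 × 5.22/2535.22 ≈ 0.71 m/s.
So the cart is moving at 0.71 m/s toward the emitter.

0.71 m/s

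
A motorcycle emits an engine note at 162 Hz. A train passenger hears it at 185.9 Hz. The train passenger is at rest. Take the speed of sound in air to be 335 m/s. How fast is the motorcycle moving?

f' > f, so the motorcycle is approaching.
f' = f · v/(v − v_s) ⇒ v_s = v · |1 − f/f'|.
v_s = 335 × |1 − 162/185.9| = 335 × 0.1286 ≈ 43 m/s.

43 m/s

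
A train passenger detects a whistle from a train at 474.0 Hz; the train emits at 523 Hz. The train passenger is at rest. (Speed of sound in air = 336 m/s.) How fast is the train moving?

f' < f, so the train is receding.
f' = f · v/(v + v_s) ⇒ v_s = v · |1 − f/f'|.
v_s = 336 × |1 − 523/474.0| = 336 × 0.1034 ≈ 35 m/s.

35 m/s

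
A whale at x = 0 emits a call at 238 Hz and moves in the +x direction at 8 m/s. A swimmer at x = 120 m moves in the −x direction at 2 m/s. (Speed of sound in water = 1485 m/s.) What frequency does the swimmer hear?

The observer lies on the +x side, so the source is heading toward the observer and the observer is heading toward the source.
Both move, so f' = f · (v + v_o)/(v − v_s).
f' = 238 × (1485 + 2)/(1485 − 8) = 238 × 1487/1477 ≈ 240 Hz.

240 Hz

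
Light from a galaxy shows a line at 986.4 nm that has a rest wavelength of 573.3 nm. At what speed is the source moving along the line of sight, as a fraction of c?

0.495c

λ'/λ₀ = 1.7206 > 1 (redshift), so the source is receding.
λ'/λ₀ = √((1 + β)/(1 − β)) for a receding source ⇒ β = (r² − 1)/(r² + 1) with r = λ'/λ₀.
β = (2.9603 − 1)/(2.9603 + 1) ≈ 0.495.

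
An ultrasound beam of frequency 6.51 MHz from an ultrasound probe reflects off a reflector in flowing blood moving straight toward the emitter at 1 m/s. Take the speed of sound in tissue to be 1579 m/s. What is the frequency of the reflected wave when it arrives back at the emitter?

6.518 MHz

The reflector in flowing blood first receives the wave as a moving observer: f₁ = f₀ · (v + u)/v = 6.51 × (1579 + 1)/1579 ≈ 6.514 MHz.
The reflection then acts as a moving source: f₂ = f₁ · v/(v − u) ≈ 6.518 MHz.
Equivalently f₂ = f₀ · (v + u)/(v − u).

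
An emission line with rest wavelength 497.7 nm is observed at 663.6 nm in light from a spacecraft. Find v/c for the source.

λ'/λ₀ = 1.3333 > 1 (redshift), so the source is receding.
λ'/λ₀ = √((1 + β)/(1 − β)) for a receding source ⇒ β = (r² − 1)/(r² + 1) with r = λ'/λ₀.
β = (1.7778 − 1)/(1.7778 + 1) ≈ 0.280.

0.280c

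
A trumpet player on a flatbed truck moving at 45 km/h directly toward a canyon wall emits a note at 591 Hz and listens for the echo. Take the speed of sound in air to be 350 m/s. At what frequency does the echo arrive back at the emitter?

45 km/h = 12.5 m/s.
The canyon wall receives the sound from a moving source: f₁ = f₀ · v/(v − v_e) = 591 × 350/337.5 ≈ 613 Hz.
On the return leg the trumpet player on a flatbed truck is a moving observer: f₂ = f₁ · (v + v_e)/v = 613 × 362.5/350 ≈ 635 Hz.

635 Hz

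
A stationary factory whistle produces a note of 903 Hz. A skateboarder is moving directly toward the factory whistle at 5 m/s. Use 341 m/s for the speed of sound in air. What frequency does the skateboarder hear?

916 Hz

Moving observer, stationary source: f' = f · (v + v_o)/v.
f' = 903 × (341 + 5)/341 = 903 × 346/341 ≈ 916 Hz.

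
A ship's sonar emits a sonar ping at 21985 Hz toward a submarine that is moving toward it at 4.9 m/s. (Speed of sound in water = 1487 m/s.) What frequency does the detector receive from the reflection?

At the submarine (a moving observer), f₁ = f₀ · (v + u)/v = 21985 × 1491.9/1487 ≈ 22057 Hz.
On reflection it acts as a source moving toward the stationary detector: f₂ = f₁ · v/(v − u) = 22057 × 1487/1482.1 ≈ 22130 Hz.

22130 Hz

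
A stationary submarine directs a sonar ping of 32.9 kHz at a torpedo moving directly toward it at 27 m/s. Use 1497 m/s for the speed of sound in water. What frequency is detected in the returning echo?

34.1 kHz

The torpedo first receives the wave as a moving observer: f₁ = f₀ · (v + u)/v = 32.9 × (1497 + 27)/1497 ≈ 33.5 kHz.
The reflection then acts as a moving source: f₂ = f₁ · v/(v − u) ≈ 34.1 kHz.
Equivalently f₂ = f₀ · (v + u)/(v − u).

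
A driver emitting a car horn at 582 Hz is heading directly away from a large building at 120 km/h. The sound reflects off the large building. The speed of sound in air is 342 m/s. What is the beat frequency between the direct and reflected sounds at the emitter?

120 km/h = 33.33 m/s.
The large building receives the sound from a moving source: f₁ = f₀ · v/(v + v_e) = 582 × 342/375.33 ≈ 530.3 Hz.
On the return leg the driver is a moving observer: f₂ = f₁ · (v − v_e)/v = 530.3 × 308.67/342 ≈ 478.6 Hz.
Beat against the emitted tone: |f₂ − f₀| = 2v_e·f₀/(v + v_e) = 2 × 33.33 × 582/375.33 ≈ 103 Hz.

103 Hz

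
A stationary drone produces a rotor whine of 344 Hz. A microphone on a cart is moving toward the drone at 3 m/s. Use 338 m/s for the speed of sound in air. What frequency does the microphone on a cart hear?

Moving observer, stationary source: f' = f · (v + v_o)/v.
f' = 344 × (338 + 3)/338 = 344 × 341/338 ≈ 347 Hz.

347 Hz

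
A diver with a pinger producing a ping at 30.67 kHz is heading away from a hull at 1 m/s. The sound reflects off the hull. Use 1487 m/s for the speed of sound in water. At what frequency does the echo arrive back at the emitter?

The hull receives the sound from a moving source: f₁ = f₀ · v/(v + v_e) = 30.67 × 1487/1488 ≈ 30.6 kHz.
On the return leg the diver with a pinger is a moving observer: f₂ = f₁ · (v − v_e)/v = 30.6 × 1486/1487 ≈ 30.6 kHz.

30.6 kHz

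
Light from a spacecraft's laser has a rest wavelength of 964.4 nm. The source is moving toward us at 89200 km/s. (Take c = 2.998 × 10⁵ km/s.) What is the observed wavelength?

709.6 nm

β = v/c = 89200/299800 = 0.2975.
Relativistic Doppler for wavelength: λ' = λ₀ · √((1 − β)/(1 + β)).
λ' = 964.4 × √(0.7025/1.2975) = 964.4 × 0.73579 ≈ 709.6 nm.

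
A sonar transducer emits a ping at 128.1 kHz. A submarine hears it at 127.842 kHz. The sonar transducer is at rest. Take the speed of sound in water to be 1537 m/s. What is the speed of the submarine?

3.1 m/s

f' < f, so the submarine is receding.
f' = f · (v − v_o)/v ⇒ v_o = v · |f'/f − 1|.
v_o = 1537 × |127.842/128.1 − 1| = 1537 × 0.002014 ≈ 3.1 m/s.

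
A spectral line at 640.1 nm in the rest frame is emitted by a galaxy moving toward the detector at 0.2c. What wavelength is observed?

522.6 nm

Relativistic Doppler for wavelength: λ' = λ₀ · √((1 − β)/(1 + β)).
λ' = 640.1 × √(0.8000/1.2000) = 640.1 × 0.81650 ≈ 522.6 nm.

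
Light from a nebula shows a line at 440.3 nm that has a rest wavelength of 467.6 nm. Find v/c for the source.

λ'/λ₀ = 0.9416 < 1 (blueshift), so the source is approaching.
λ'/λ₀ = √((1 − β)/(1 + β)) for an approaching source ⇒ β = (1 − r²)/(1 + r²) with r = λ'/λ₀.
β = (1 − 0.8866)/(1 + 0.8866) ≈ 0.060.

0.060c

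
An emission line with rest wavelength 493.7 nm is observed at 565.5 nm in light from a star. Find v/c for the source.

0.135

λ'/λ₀ = 1.1454 > 1 (redshift), so the source is receding.
λ'/λ₀ = √((1 + β)/(1 − β)) for a receding source ⇒ β = (r² − 1)/(r² + 1) with r = λ'/λ₀.
β = (1.3120 − 1)/(1.3120 + 1) ≈ 0.135.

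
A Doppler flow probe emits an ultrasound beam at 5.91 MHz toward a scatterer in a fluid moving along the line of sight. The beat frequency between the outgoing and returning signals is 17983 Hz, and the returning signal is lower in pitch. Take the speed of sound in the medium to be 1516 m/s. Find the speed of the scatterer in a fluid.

2.31 m/s

Double Doppler shift off a moving reflector: f₂ = f₀ · (v + u)/(v − u) (u > 0 toward emitter).
Returning signal is lower, so f₂ = f₀ − Δf = 5910000 − 17983 = 5892017 Hz.
Rearranging, u = v · (f₂ − f₀)/(f₂ + f₀) = 1516 × -17983/11802017 ≈ -2.31 m/s.
So the scatterer in a fluid is moving at 2.31 m/s away from the emitter.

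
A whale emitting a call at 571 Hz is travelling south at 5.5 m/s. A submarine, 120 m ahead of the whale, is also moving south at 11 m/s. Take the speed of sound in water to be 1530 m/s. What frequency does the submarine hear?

569 Hz

The submarine is ahead, so the whale is moving toward it while the submarine is moving away from the whale.
Both move, so f' = f · (v − v_o)/(v − v_s).
f' = 571 × (1530 − 11)/(1530 − 5.5) = 571 × 1519/1524.5 ≈ 569 Hz.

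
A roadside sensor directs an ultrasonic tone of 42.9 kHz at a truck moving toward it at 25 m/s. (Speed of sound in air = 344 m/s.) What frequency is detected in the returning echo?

49.6 kHz

At the truck (a moving observer), f₁ = f₀ · (v + u)/v = 42.9 × 369/344 ≈ 46.0 kHz.
On reflection it acts as a source moving toward the stationary detector: f₂ = f₁ · v/(v − u) = 46.0 × 344/319 ≈ 49.6 kHz.
Equivalently f₂ = f₀ · (v + u)/(v − u).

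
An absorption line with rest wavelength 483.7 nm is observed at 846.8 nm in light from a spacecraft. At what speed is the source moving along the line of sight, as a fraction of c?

λ'/λ₀ = 1.7507 > 1 (redshift), so the source is receding.
λ'/λ₀ = √((1 + β)/(1 − β)) for a receding source ⇒ β = (r² − 1)/(r² + 1) with r = λ'/λ₀.
β = (3.0649 − 1)/(3.0649 + 1) ≈ 0.508.

0.508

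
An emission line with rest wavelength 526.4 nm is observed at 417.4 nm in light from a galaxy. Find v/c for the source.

λ'/λ₀ = 0.7929 < 1 (blueshift), so the source is approaching.
λ'/λ₀ = √((1 − β)/(1 + β)) for an approaching source ⇒ β = (1 − r²)/(1 + r²) with r = λ'/λ₀.
β = (1 − 0.6287)/(1 + 0.6287) ≈ 0.228.

0.228c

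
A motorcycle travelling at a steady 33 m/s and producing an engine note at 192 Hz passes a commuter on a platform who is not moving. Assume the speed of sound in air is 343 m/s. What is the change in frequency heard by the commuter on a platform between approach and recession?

Approaching: f₁ = f · v/(v − v_s) = 192 × 343/310 ≈ 212.4 Hz.
Receding: f₂ = f · v/(v + v_s) = 192 × 343/376 ≈ 175.1 Hz.
Drop: f₁ − f₂ = 2f·v·v_s/(v² − v_s²) = 2 × 192 × 343 × 33/(343² − 33²) ≈ 37.3 Hz.

37.3 Hz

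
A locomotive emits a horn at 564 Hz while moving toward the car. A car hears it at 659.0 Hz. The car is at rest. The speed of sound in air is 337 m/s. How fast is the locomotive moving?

f' = f · v/(v − v_s) ⇒ v_s = v · |1 − f/f'|.
v_s = 337 × |1 − 564/659.0| = 337 × 0.1442 ≈ 49 m/s.

49 m/s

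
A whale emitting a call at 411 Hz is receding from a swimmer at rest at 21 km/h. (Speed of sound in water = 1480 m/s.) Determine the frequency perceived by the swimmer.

409 Hz

21 km/h = 5.833 m/s.
With the source moving away from a stationary observer, f' = f · v/(v + v_s).
f' = 411 × 1480/(1480 + 5.833) = 411 × 1480/1486 ≈ 409 Hz.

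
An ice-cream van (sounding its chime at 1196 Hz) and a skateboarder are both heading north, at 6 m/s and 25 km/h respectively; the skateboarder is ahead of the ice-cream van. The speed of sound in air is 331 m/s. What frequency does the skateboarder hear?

25 km/h = 6.944 m/s.
The skateboarder is ahead, so the ice-cream van is moving toward it while the skateboarder is moving away from the ice-cream van.
General Doppler shift: f' = f · (v − v_o)/(v − v_s).
f' = 1196 × (331 − 6.944)/(331 − 6) = 1196 × 324.06/325 ≈ 1193 Hz.

1193 Hz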